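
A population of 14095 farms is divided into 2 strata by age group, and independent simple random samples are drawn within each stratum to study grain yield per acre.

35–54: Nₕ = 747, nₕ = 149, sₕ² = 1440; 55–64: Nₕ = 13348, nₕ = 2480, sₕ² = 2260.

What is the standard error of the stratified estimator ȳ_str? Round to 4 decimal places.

Var(ȳ_str) = Σₕ Wₕ²(1 − fₕ)sₕ²/nₕ with Wₕ = Nₕ/N, N = 14095.
35–54: Wₕ = 0.05299752; term = 0.05299752²·(1 − 0.19946452)·1440/149 = 0.021730406.
55–64: Wₕ = 0.94700248; term = 0.94700248²·(1 − 0.18579562)·2260/2480 = 0.66541475.
Sum = 0.68714516.
SE = √(0.68714516) = 0.8289.

0.8289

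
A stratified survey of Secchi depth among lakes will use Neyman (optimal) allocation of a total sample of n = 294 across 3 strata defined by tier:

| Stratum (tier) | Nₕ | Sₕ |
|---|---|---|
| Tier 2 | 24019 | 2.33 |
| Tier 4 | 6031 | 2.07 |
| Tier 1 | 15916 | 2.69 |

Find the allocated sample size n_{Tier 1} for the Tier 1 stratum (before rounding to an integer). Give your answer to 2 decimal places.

113.13

Neyman allocation: nₕ = n·NₕSₕ / Σⱼ NⱼSⱼ.
Σ NⱼSⱼ = 24019·2.33 + 6031·2.07 + 15916·2.69 = 111262.48.
n_{Tier 1} = 294·15916·2.69 / 111262.48 = 113.13.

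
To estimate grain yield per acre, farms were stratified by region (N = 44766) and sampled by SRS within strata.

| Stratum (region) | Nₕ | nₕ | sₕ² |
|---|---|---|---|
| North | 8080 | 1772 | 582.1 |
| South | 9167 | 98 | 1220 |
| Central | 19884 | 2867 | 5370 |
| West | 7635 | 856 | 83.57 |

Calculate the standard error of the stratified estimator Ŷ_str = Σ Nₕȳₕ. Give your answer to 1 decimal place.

41115.9

Var(Ŷ_str) = Σₕ Nₕ²(1 − fₕ)sₕ²/nₕ.
North: 8080²·(1 − 1772/8080)·582.1/1772 = 1.6743141 × 10^7.
South: 9167²·(1 − 98/9167)·1220/98 = 1.0349524 × 10^9.
Central: 19884²·(1 − 2867/19884)·5370/2867 = 6.3377243 × 10^8.
West: 7635²·(1 − 856/7635)·83.57/856 = 5.0530234 × 10^6.
Sum = 1.690521 × 10^9.
SE = √(1.690521 × 10^9) = 41115.9.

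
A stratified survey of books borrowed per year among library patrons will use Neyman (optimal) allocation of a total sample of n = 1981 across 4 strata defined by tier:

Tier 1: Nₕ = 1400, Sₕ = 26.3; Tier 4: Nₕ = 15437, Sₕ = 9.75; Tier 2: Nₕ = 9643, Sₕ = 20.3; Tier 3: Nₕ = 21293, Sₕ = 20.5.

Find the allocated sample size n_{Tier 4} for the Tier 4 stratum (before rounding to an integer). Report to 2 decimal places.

Neyman allocation: nₕ = n·NₕSₕ / Σⱼ NⱼSⱼ.
Σ NⱼSⱼ = 1400·26.3 + 15437·9.75 + 9643·20.3 + 21293·20.5 = 819590.15.
n_{Tier 4} = 1981·15437·9.75 / 819590.15 = 363.79.

363.79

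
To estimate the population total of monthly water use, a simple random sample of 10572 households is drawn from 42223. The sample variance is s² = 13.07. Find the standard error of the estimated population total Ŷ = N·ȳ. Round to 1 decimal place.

Var(Ŷ) = N²·Var(ȳ) = N²·(1 − n/N)·s²/n.
f = 10572/42223 = 0.25038486; Var(ȳ) = 0.74961514·13.07/10572 = 9.267376 × 10^-4.
Var(Ŷ) = 42223² · (9.267376 × 10^-4) = 1.6521709 × 10^6.
SE(Ŷ) = √(1.6521709 × 10^6) = 1285.4.

1285.4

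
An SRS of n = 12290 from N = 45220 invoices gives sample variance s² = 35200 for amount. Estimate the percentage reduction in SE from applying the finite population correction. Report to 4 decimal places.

f = n/N = 12290/45220 = 0.27178240.
SE_no-fpc = √(s²/n) = 1.6923703; SE_fpc = √((1−f)s²/n) = 1.4441955.
Ratio = √(1−f) = 0.85335667. Reduction = 100·(1 − 0.85335667) = 14.6643%.

14.6643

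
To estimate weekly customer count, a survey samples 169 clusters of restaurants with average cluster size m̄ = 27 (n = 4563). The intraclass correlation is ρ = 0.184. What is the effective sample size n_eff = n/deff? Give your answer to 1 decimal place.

deff = 1 + (27 − 1)·0.184 = 1 + 4.784 = 5.784.
n_eff = 4563 / 5.784 = 788.9.

788.9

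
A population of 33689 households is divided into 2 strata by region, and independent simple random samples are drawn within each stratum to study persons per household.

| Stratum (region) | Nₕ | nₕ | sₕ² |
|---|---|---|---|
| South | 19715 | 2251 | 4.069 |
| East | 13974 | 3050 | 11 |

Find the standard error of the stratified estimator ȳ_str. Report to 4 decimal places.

0.0321

Var(ȳ_str) = Σₕ Wₕ²(1 − fₕ)sₕ²/nₕ with Wₕ = Nₕ/N, N = 33689.
South: Wₕ = 0.58520585; term = 0.58520585²·(1 − 0.11417702)·4.069/2251 = 5.483735 × 10^-4.
East: Wₕ = 0.41479415; term = 0.41479415²·(1 − 0.21826249)·11/3050 = 4.8508633 × 10^-4.
Sum = 0.0010334598.
SE = √(0.0010334598) = 0.0321.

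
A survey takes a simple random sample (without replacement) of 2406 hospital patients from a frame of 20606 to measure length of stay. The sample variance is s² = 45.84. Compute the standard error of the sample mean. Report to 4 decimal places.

0.1297

Under SRS without replacement, Var(ȳ) = (1 − f)·s²/n with f = n/N = 2406/20606 = 0.11676211.
Var(ȳ) = (1 − 0.11676211)·45.84/2406 = 0.88323789·0.019052369 = 0.016827774.
SE(ȳ) = √(0.016827774) = 0.1297.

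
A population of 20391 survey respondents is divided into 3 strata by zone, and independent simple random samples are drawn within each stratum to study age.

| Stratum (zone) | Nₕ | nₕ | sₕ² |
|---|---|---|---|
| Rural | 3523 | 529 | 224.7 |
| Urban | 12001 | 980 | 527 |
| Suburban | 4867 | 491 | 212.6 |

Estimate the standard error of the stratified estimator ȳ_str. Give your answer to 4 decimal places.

Var(ȳ_str) = Σₕ Wₕ²(1 − fₕ)sₕ²/nₕ with Wₕ = Nₕ/N, N = 20391.
Rural: Wₕ = 0.17277230; term = 0.17277230²·(1 − 0.15015612)·224.7/529 = 0.010775434.
Urban: Wₕ = 0.58854397; term = 0.58854397²·(1 − 0.08165986)·527/980 = 0.171059.
Suburban: Wₕ = 0.23868373; term = 0.23868373²·(1 − 0.10088350)·212.6/491 = 0.022179072.
Sum = 0.20401351.
SE = √(0.20401351) = 0.4517.

0.4517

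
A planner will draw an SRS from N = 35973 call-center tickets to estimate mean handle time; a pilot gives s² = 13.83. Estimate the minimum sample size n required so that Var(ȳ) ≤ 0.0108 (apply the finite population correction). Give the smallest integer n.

1237

Without fpc, n₀ = s²/D = 13.83/0.0108 = 1280.5556.
With fpc, (1 − n/N)·s²/n ≤ D requires n ≥ n₀/(1 + n₀/N) = 1280.5556/(1 + 1280.5556/35973) = 1236.5377.
Rounding up, n = 1237.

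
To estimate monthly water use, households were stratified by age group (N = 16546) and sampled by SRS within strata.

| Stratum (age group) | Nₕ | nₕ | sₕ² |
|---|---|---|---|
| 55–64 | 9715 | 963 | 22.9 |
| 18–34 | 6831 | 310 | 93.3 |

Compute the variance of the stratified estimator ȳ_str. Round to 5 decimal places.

Var(ȳ_str) = Σₕ Wₕ²(1 − fₕ)sₕ²/nₕ with Wₕ = Nₕ/N, N = 16546.
55–64: Wₕ = 0.58715097; term = 0.58715097²·(1 − 0.09912506)·22.9/963 = 0.0073853872.
18–34: Wₕ = 0.41284903; term = 0.41284903²·(1 − 0.04538135)·93.3/310 = 0.048970258.
Sum = 0.056355645.

0.05636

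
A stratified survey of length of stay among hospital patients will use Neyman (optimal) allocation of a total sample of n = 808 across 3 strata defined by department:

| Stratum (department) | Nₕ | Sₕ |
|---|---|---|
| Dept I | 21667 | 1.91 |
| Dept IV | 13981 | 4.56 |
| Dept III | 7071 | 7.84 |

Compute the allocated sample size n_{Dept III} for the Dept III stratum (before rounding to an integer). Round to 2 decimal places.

Neyman allocation: nₕ = n·NₕSₕ / Σⱼ NⱼSⱼ.
Σ NⱼSⱼ = 21667·1.91 + 13981·4.56 + 7071·7.84 = 160573.97.
n_{Dept III} = 808·7071·7.84 / 160573.97 = 278.95.

278.95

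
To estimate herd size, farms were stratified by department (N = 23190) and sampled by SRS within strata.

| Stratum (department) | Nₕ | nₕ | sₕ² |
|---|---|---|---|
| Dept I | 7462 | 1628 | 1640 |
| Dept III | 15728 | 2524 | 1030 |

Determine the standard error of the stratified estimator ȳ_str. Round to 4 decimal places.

0.4890

Var(ȳ_str) = Σₕ Wₕ²(1 − fₕ)sₕ²/nₕ with Wₕ = Nₕ/N, N = 23190.
Dept I: Wₕ = 0.32177663; term = 0.32177663²·(1 − 0.21817207)·1640/1628 = 0.081547306.
Dept III: Wₕ = 0.67822337; term = 0.67822337²·(1 − 0.16047813)·1030/2524 = 0.15758882.
Sum = 0.23913613.
SE = √(0.23913613) = 0.4890.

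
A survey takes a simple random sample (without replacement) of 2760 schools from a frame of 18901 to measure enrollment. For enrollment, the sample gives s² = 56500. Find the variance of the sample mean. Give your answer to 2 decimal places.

17.48

Under SRS without replacement, Var(ȳ) = (1 − f)·s²/n with f = n/N = 2760/18901 = 0.14602402.
Var(ȳ) = (1 − 0.14602402)·56500/2760 = 0.85397598·20.471014 = 17.481755.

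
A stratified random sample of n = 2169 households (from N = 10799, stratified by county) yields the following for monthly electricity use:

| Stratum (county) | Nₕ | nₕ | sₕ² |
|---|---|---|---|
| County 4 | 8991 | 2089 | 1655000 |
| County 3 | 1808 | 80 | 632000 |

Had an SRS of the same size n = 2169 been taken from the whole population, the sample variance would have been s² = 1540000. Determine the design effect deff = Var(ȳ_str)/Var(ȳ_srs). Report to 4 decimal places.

1.1160

Var(ȳ_str) = Σ Wₕ²(1−fₕ)sₕ²/nₕ with Wₕ = Nₕ/10799:
  County 4: (8991/10799)²·(1−2089/8991)·1655000/2089 = 421.57556
  County 3: (1808/10799)²·(1−80/1808)·632000/80 = 211.64215
  → Var(ȳ_str) = 633.21771.
Var(ȳ_srs) = (1 − 2169/10799)·1540000/2169 = 567.39881.
deff = 633.21771 / 567.39881 = 1.1160.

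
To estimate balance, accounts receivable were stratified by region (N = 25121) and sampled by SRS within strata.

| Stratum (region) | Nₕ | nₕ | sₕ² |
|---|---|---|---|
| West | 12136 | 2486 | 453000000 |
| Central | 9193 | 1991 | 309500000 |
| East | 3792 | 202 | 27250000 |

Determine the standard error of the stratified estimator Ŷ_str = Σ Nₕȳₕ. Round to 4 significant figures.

5.785 × 10^6

Var(Ŷ_str) = Σₕ Nₕ²(1 − fₕ)sₕ²/nₕ.
West: 12136²·(1 − 2486/12136)·453000000/2486 = 2.1340272 × 10^13.
Central: 9193²·(1 − 1991/9193)·309500000/1991 = 1.0292 × 10^13.
East: 3792²·(1 − 202/3792)·27250000/202 = 1.836445 × 10^12.
Sum = 3.3468717 × 10^13.
SE = √(3.3468717 × 10^13) = 5.785 × 10^6.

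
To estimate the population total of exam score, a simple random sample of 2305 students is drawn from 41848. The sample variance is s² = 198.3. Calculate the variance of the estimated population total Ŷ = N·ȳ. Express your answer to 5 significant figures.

Var(Ŷ) = N²·Var(ȳ) = N²·(1 − n/N)·s²/n.
f = 2305/41848 = 0.05508029; Var(ȳ) = 0.94491971·198.3/2305 = 0.081291791.
Var(Ŷ) = 41848² · 0.081291791 = 1.4236266 × 10^8.

1.4236 × 10^8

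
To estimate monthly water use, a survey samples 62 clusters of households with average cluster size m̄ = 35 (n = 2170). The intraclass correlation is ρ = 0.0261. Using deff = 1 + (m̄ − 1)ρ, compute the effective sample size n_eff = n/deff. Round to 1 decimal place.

deff = 1 + (35 − 1)·0.0261 = 1 + 0.8874 = 1.8874.
n_eff = 2170 / 1.8874 = 1149.7.

1149.7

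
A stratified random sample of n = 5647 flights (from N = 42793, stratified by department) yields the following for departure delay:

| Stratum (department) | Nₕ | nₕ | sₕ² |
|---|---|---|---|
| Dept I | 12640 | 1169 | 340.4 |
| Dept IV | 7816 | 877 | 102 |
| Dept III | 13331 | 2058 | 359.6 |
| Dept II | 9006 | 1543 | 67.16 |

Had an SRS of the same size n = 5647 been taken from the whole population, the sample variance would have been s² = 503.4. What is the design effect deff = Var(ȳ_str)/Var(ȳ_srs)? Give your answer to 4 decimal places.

Var(ȳ_str) = Σ Wₕ²(1−fₕ)sₕ²/nₕ with Wₕ = Nₕ/42793:
  Dept I: (12640/42793)²·(1−1169/12640)·340.4/1169 = 0.02305568
  Dept IV: (7816/42793)²·(1−877/7816)·102/877 = 0.0034445822
  Dept III: (13331/42793)²·(1−2058/13331)·359.6/2058 = 0.014339403
  Dept II: (9006/42793)²·(1−1543/9006)·67.16/1543 = 0.001597514
  → Var(ȳ_str) = 0.042437179.
Var(ȳ_srs) = (1 − 5647/42793)·503.4/5647 = 0.077381072.
deff = 0.042437179 / 0.077381072 = 0.5484.

0.5484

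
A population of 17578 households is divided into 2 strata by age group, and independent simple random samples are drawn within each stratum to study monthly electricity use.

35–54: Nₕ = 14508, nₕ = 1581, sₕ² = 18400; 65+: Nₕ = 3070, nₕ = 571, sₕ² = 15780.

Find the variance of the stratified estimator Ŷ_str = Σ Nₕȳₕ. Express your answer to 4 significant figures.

2.395 × 10^9

Var(Ŷ_str) = Σₕ Nₕ²(1 − fₕ)sₕ²/nₕ.
35–54: 14508²·(1 − 1581/14508)·18400/1581 = 2.1826859 × 10^9.
65+: 3070²·(1 − 571/3070)·15780/571 = 2.1201936 × 10^8.
Sum = 2.3947053 × 10^9.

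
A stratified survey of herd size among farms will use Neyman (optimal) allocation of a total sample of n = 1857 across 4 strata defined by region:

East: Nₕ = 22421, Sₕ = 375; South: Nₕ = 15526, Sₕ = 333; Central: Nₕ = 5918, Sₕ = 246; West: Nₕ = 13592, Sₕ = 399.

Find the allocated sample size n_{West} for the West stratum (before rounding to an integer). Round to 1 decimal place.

492.3

Neyman allocation: nₕ = n·NₕSₕ / Σⱼ NⱼSⱼ.
Σ NⱼSⱼ = 22421·375 + 15526·333 + 5918·246 + 13592·399 = 2.0457069 × 10^7.
n_{West} = 1857·13592·399 / (2.0457069 × 10^7) = 492.3.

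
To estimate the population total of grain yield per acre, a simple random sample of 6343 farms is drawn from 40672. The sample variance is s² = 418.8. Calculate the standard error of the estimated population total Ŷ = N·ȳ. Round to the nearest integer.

Var(Ŷ) = N²·Var(ȳ) = N²·(1 − n/N)·s²/n.
f = 6343/40672 = 0.15595496; Var(ȳ) = 0.84404504·418.8/6343 = 0.05572853.
Var(Ŷ) = 40672² · 0.05572853 = 9.218678 × 10^7.
SE(Ŷ) = √(9.218678 × 10^7) = 9601.

9601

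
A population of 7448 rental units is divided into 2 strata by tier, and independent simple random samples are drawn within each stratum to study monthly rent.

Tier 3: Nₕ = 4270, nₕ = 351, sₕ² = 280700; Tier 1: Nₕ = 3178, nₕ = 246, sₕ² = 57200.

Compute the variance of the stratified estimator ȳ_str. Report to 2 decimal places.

280.30

Var(ȳ_str) = Σₕ Wₕ²(1 − fₕ)sₕ²/nₕ with Wₕ = Nₕ/N, N = 7448.
Tier 3: Wₕ = 0.57330827; term = 0.57330827²·(1 − 0.08220141)·280700/351 = 241.24543.
Tier 1: Wₕ = 0.42669173; term = 0.42669173²·(1 − 0.07740717)·57200/246 = 39.057051.
Sum = 280.30248.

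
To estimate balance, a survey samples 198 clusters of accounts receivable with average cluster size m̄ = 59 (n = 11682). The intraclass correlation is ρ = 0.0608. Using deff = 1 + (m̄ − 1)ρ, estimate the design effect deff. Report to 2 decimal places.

4.53

deff = 1 + (59 − 1)·0.0608 = 1 + 3.5264 = 4.5264.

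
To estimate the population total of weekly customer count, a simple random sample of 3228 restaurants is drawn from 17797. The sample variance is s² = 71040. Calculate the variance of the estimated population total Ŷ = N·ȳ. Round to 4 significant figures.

5.706 × 10^9

Var(Ŷ) = N²·Var(ȳ) = N²·(1 − n/N)·s²/n.
f = 3228/17797 = 0.18137888; Var(ȳ) = 0.81862112·71040/3228 = 18.015751.
Var(Ŷ) = 17797² · 18.015751 = 5.7061866 × 10^9.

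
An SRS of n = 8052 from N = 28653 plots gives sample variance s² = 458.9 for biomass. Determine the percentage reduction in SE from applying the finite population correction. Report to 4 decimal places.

f = n/N = 8052/28653 = 0.28101769.
SE_no-fpc = √(s²/n) = 0.23873008; SE_fpc = √((1−f)s²/n) = 0.20242598.
Ratio = √(1−f) = 0.84792824. Reduction = 100·(1 − 0.84792824) = 15.2072%.

15.2072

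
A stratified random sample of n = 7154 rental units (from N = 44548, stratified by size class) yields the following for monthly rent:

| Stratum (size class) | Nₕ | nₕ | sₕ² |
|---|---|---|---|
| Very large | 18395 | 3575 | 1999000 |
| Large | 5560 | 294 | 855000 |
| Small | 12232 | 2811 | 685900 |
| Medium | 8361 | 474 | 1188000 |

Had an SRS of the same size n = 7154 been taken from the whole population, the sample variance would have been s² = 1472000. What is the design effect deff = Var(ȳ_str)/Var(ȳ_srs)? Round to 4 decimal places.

1.2574

Var(ȳ_str) = Σ Wₕ²(1−fₕ)sₕ²/nₕ with Wₕ = Nₕ/44548:
  Very large: (18395/44548)²·(1−3575/18395)·1999000/3575 = 76.811867
  Large: (5560/44548)²·(1−294/5560)·855000/294 = 42.905998
  Small: (12232/44548)²·(1−2811/12232)·685900/2811 = 14.168961
  Medium: (8361/44548)²·(1−474/8361)·1188000/474 = 83.282114
  → Var(ȳ_str) = 217.16894.
Var(ȳ_srs) = (1 − 7154/44548)·1472000/7154 = 172.71601.
deff = 217.16894 / 172.71601 = 1.2574.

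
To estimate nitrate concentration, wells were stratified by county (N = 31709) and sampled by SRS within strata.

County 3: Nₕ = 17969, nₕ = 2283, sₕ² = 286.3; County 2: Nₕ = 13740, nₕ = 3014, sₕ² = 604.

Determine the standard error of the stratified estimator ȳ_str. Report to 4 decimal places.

0.2540

Var(ȳ_str) = Σₕ Wₕ²(1 − fₕ)sₕ²/nₕ with Wₕ = Nₕ/N, N = 31709.
County 3: Wₕ = 0.56668454; term = 0.56668454²·(1 − 0.12705215)·286.3/2283 = 0.035154948.
County 2: Wₕ = 0.43331546; term = 0.43331546²·(1 − 0.21935953)·604/3014 = 0.029373326.
Sum = 0.064528274.
SE = √(0.064528274) = 0.2540.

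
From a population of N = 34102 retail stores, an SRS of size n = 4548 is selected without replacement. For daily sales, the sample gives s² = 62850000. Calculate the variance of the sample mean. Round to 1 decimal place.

11976.3

Under SRS without replacement, Var(ȳ) = (1 − f)·s²/n with f = n/N = 4548/34102 = 0.13336461.
Var(ȳ) = (1 − 0.13336461)·62850000/4548 = 0.86663539·13819.261 = 11976.261.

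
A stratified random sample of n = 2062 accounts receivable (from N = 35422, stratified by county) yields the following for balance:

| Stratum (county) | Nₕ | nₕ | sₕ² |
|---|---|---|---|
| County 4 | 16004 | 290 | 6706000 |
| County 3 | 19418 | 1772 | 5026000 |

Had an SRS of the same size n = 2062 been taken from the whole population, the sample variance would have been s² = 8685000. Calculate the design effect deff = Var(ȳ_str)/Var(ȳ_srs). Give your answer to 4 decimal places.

Var(ȳ_str) = Σ Wₕ²(1−fₕ)sₕ²/nₕ with Wₕ = Nₕ/35422:
  County 4: (16004/35422)²·(1−290/16004)·6706000/290 = 4634.8393
  County 3: (19418/35422)²·(1−1772/19418)·5026000/1772 = 774.57483
  → Var(ȳ_str) = 5409.4141.
Var(ȳ_srs) = (1 − 2062/35422)·8685000/2062 = 3966.7436.
deff = 5409.4141 / 3966.7436 = 1.3637.

1.3637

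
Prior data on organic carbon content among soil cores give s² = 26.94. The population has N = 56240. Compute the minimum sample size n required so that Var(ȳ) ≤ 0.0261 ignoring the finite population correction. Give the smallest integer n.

1033

Without fpc, n₀ = s²/D = 26.94/0.0261 = 1032.1839.
Rounding up, n = 1033.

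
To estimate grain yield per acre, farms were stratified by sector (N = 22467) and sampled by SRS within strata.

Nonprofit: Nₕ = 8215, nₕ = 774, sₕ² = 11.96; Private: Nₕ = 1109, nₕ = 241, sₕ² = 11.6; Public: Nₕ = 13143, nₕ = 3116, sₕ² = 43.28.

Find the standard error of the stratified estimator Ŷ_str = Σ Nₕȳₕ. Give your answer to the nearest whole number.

1680

Var(Ŷ_str) = Σₕ Nₕ²(1 − fₕ)sₕ²/nₕ.
Nonprofit: 8215²·(1 − 774/8215)·11.96/774 = 944559.
Private: 1109²·(1 − 241/1109)·11.6/241 = 46333.192.
Public: 13143²·(1 − 3116/13143)·43.28/3116 = 1.8304393 × 10^6.
Sum = 2.8213315 × 10^6.
SE = √(2.8213315 × 10^6) = 1680.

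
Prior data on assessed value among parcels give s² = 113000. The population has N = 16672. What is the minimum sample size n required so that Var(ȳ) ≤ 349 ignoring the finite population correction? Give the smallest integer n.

Without fpc, n₀ = s²/D = 113000/349 = 323.7822.
Rounding up, n = 324.

324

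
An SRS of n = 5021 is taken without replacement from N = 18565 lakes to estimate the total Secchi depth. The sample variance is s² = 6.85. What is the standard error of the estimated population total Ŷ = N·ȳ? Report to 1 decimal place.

585.7

Var(Ŷ) = N²·Var(ȳ) = N²·(1 − n/N)·s²/n.
f = 5021/18565 = 0.27045516; Var(ȳ) = 0.72954484·6.85/5021 = 9.9529619 × 10^-4.
Var(Ŷ) = 18565² · (9.9529619 × 10^-4) = 343038.01.
SE(Ŷ) = √(343038.01) = 585.7.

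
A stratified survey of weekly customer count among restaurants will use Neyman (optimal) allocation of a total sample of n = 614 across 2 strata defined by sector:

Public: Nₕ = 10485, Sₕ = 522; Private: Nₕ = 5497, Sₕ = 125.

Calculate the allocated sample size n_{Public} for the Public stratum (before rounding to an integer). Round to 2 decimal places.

545.51

Neyman allocation: nₕ = n·NₕSₕ / Σⱼ NⱼSⱼ.
Σ NⱼSⱼ = 10485·522 + 5497·125 = 6.160295 × 10^6.
n_{Public} = 614·10485·522 / (6.160295 × 10^6) = 545.51.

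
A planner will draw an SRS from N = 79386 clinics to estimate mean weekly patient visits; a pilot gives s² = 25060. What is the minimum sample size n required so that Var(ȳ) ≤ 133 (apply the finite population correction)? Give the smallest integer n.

188

Without fpc, n₀ = s²/D = 25060/133 = 188.4211.
With fpc, (1 − n/N)·s²/n ≤ D requires n ≥ n₀/(1 + n₀/N) = 188.4211/(1 + 188.4211/79386) = 187.9749.
Rounding up, n = 188.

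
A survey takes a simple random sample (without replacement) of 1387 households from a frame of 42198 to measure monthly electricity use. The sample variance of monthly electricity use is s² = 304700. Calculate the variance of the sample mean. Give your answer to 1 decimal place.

212.5

Under SRS without replacement, Var(ȳ) = (1 − f)·s²/n with f = n/N = 1387/42198 = 0.03286886.
Var(ȳ) = (1 − 0.03286886)·304700/1387 = 0.96713114·219.68277 = 212.46205.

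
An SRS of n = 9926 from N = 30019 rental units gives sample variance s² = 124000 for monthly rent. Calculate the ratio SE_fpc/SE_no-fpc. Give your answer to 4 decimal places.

0.8181

f = n/N = 9926/30019 = 0.33065725.
SE_no-fpc = √(s²/n) = 3.5344652; SE_fpc = √((1−f)s²/n) = 2.8916651.
Ratio = √(1−f) = 0.81813370.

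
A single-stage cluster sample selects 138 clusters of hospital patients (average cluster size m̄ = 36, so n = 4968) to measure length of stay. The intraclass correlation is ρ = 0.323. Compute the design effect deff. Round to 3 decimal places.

deff = 1 + (36 − 1)·0.323 = 1 + 11.305 = 12.305.

12.305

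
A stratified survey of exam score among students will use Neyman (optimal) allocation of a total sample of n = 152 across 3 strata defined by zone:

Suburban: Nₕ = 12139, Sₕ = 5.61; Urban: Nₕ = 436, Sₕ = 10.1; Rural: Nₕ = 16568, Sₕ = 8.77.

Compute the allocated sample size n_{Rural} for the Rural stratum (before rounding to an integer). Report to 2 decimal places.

101.40

Neyman allocation: nₕ = n·NₕSₕ / Σⱼ NⱼSⱼ.
Σ NⱼSⱼ = 12139·5.61 + 436·10.1 + 16568·8.77 = 217804.75.
n_{Rural} = 152·16568·8.77 / 217804.75 = 101.40.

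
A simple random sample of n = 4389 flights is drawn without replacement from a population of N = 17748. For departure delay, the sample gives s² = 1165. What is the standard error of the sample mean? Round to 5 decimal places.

0.44698

Under SRS without replacement, Var(ȳ) = (1 − f)·s²/n with f = n/N = 4389/17748 = 0.24729547.
Var(ȳ) = (1 − 0.24729547)·1165/4389 = 0.75270453·0.26543632 = 0.19979512.
SE(ȳ) = √(0.19979512) = 0.44698.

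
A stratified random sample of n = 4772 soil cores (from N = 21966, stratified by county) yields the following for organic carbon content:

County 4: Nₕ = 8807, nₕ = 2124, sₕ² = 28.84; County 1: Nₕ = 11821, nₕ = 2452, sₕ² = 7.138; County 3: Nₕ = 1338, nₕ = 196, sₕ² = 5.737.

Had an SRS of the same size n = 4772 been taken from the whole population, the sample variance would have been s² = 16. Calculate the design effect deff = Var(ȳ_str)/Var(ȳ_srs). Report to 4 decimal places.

Var(ȳ_str) = Σ Wₕ²(1−fₕ)sₕ²/nₕ with Wₕ = Nₕ/21966:
  County 4: (8807/21966)²·(1−2124/8807)·28.84/2124 = 0.0016562971
  County 1: (11821/21966)²·(1−2452/11821)·7.138/2452 = 6.6819247 × 10^-4
  County 3: (1338/21966)²·(1−196/1338)·5.737/196 = 9.2693448 × 10^-5
  → Var(ȳ_str) = 0.002417183.
Var(ȳ_srs) = (1 − 4772/21966)·16/4772 = 0.0026244934.
deff = 0.002417183 / 0.0026244934 = 0.9210.

0.9210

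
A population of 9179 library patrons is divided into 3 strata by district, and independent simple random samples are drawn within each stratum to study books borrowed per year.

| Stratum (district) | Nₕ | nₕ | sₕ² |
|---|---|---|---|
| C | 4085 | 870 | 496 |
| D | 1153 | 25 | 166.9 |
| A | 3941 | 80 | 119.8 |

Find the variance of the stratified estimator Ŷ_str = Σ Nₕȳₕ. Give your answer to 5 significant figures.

Var(Ŷ_str) = Σₕ Nₕ²(1 − fₕ)sₕ²/nₕ.
C: 4085²·(1 − 870/4085)·496/870 = 7.4874763 × 10^6.
D: 1153²·(1 − 25/1153)·166.9/25 = 8.6826988 × 10^6.
A: 3941²·(1 − 80/3941)·119.8/80 = 2.2786261 × 10^7.
Sum = 3.8956436 × 10^7.

3.8956 × 10^7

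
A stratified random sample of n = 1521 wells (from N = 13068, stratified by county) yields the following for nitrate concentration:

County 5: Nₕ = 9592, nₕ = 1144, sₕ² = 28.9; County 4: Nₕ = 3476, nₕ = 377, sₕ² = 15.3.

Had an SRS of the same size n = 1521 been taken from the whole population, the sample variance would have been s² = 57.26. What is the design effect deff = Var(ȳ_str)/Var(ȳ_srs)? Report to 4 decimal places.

0.4373

Var(ȳ_str) = Σ Wₕ²(1−fₕ)sₕ²/nₕ with Wₕ = Nₕ/13068:
  County 5: (9592/13068)²·(1−1144/9592)·28.9/1144 = 0.011987169
  County 4: (3476/13068)²·(1−377/3476)·15.3/377 = 0.00255996
  → Var(ȳ_str) = 0.014547129.
Var(ȳ_srs) = (1 − 1521/13068)·57.26/1521 = 0.03326459.
deff = 0.014547129 / 0.03326459 = 0.4373.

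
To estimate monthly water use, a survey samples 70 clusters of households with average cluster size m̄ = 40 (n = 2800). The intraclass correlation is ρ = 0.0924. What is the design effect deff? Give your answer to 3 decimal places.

deff = 1 + (40 − 1)·0.0924 = 1 + 3.6036 = 4.6036.

4.604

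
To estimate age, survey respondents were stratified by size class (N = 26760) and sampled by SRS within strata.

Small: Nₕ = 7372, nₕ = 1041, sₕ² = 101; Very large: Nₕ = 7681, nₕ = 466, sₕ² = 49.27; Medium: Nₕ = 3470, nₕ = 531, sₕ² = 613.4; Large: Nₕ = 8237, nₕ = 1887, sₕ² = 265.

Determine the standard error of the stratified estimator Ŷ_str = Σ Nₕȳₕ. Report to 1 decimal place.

Var(Ŷ_str) = Σₕ Nₕ²(1 − fₕ)sₕ²/nₕ.
Small: 7372²·(1 − 1041/7372)·101/1041 = 4.528228 × 10^6.
Very large: 7681²·(1 − 466/7681)·49.27/466 = 5.8593676 × 10^6.
Medium: 3470²·(1 − 531/3470)·613.4/531 = 1.1780896 × 10^7.
Large: 8237²·(1 − 1887/8237)·265/1887 = 7.3454222 × 10^6.
Sum = 2.9513914 × 10^7.
SE = √(2.9513914 × 10^7) = 5432.7.

5432.7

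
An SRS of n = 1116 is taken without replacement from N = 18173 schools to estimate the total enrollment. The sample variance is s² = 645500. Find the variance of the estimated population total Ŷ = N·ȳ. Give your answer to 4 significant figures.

1.793 × 10^11

Var(Ŷ) = N²·Var(ȳ) = N²·(1 − n/N)·s²/n.
f = 1116/18173 = 0.06140978; Var(ȳ) = 0.93859022·645500/1116 = 542.88529.
Var(Ŷ) = 18173² · 542.88529 = 1.7929217 × 10^11.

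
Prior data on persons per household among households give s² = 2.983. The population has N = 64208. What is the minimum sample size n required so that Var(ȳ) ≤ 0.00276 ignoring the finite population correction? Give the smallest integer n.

1081

Without fpc, n₀ = s²/D = 2.983/0.00276 = 1080.7971.
Rounding up, n = 1081.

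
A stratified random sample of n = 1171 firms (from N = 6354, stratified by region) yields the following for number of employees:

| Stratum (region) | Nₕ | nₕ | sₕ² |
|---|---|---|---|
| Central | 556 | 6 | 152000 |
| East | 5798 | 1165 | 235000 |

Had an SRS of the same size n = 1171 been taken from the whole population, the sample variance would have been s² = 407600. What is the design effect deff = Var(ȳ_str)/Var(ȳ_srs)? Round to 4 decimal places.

1.1485

Var(ȳ_str) = Σ Wₕ²(1−fₕ)sₕ²/nₕ with Wₕ = Nₕ/6354:
  Central: (556/6354)²·(1−6/556)·152000/6 = 191.88251
  East: (5798/6354)²·(1−1165/5798)·235000/1165 = 134.21097
  → Var(ȳ_str) = 326.09348.
Var(ȳ_srs) = (1 − 1171/6354)·407600/1171 = 283.93.
deff = 326.09348 / 283.93 = 1.1485.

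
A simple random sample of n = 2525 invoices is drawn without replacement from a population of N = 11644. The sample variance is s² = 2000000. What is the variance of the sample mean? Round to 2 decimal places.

620.32

Under SRS without replacement, Var(ȳ) = (1 − f)·s²/n with f = n/N = 2525/11644 = 0.21684988.
Var(ȳ) = (1 − 0.21684988)·2000000/2525 = 0.78315012·792.07921 = 620.31693.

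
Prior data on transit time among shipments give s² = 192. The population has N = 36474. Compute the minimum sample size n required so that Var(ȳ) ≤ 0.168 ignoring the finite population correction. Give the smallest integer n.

Without fpc, n₀ = s²/D = 192/0.168 = 1142.8571.
Rounding up, n = 1143.

1143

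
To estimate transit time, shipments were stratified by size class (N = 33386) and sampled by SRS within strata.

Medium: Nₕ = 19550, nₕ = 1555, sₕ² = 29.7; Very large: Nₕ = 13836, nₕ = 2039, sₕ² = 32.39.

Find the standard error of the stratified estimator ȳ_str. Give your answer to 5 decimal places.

Var(ȳ_str) = Σₕ Wₕ²(1 − fₕ)sₕ²/nₕ with Wₕ = Nₕ/N, N = 33386.
Medium: Wₕ = 0.58557479; term = 0.58557479²·(1 − 0.07953964)·29.7/1555 = 0.0060283143.
Very large: Wₕ = 0.41442521; term = 0.41442521²·(1 − 0.14736918)·32.39/2039 = 0.0023262001.
Sum = 0.0083545144.
SE = √(0.0083545144) = 0.09140.

0.09140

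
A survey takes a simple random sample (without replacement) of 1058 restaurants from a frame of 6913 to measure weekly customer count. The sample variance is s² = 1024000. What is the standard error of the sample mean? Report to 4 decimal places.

Under SRS without replacement, Var(ȳ) = (1 − f)·s²/n with f = n/N = 1058/6913 = 0.15304499.
Var(ȳ) = (1 − 0.15304499)·1024000/1058 = 0.84695501·967.86389 = 819.73718.
SE(ȳ) = √(819.73718) = 28.6311.

28.6311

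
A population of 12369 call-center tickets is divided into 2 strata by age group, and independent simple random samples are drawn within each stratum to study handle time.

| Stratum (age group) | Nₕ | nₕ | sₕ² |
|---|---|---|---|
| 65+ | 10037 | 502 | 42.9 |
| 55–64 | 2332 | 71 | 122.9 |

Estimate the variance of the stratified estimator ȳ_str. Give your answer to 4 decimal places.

Var(ȳ_str) = Σₕ Wₕ²(1 − fₕ)sₕ²/nₕ with Wₕ = Nₕ/N, N = 12369.
65+: Wₕ = 0.81146414; term = 0.81146414²·(1 − 0.05001494)·42.9/502 = 0.053457546.
55–64: Wₕ = 0.18853586; term = 0.18853586²·(1 − 0.03044597)·122.9/71 = 0.059655908.
Sum = 0.11311345.

0.1131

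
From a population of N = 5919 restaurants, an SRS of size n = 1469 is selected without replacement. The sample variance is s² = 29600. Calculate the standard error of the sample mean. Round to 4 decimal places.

3.8922

Under SRS without replacement, Var(ȳ) = (1 − f)·s²/n with f = n/N = 1469/5919 = 0.24818381.
Var(ȳ) = (1 − 0.24818381)·29600/1469 = 0.75181619·20.149762 = 15.148917.
SE(ȳ) = √(15.148917) = 3.8922.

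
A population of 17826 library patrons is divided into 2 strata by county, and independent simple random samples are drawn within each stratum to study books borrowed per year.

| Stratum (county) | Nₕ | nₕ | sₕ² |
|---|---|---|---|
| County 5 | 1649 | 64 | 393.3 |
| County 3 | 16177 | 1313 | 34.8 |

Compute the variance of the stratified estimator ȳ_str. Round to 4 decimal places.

Var(ȳ_str) = Σₕ Wₕ²(1 − fₕ)sₕ²/nₕ with Wₕ = Nₕ/N, N = 17826.
County 5: Wₕ = 0.09250533; term = 0.09250533²·(1 − 0.03881140)·393.3/64 = 0.050545918.
County 3: Wₕ = 0.90749467; term = 0.90749467²·(1 − 0.08116462)·34.8/1313 = 0.020055819.
Sum = 0.070601737.

0.0706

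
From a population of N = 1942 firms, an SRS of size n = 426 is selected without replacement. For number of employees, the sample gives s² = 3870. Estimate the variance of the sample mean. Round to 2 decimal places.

7.09

Under SRS without replacement, Var(ȳ) = (1 − f)·s²/n with f = n/N = 426/1942 = 0.21936148.
Var(ȳ) = (1 − 0.21936148)·3870/426 = 0.78063852·9.084507 = 7.0917161.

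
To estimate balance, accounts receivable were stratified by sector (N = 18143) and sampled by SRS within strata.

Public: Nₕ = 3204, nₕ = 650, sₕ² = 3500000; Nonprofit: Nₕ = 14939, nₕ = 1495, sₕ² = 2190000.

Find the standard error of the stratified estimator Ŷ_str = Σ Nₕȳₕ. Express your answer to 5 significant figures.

581610

Var(Ŷ_str) = Σₕ Nₕ²(1 − fₕ)sₕ²/nₕ.
Public: 3204²·(1 − 650/3204)·3500000/650 = 4.4062394 × 10^10.
Nonprofit: 14939²·(1 − 1495/14939)·2190000/1495 = 2.9420697 × 10^11.
Sum = 3.3826936 × 10^11.
SE = √(3.3826936 × 10^11) = 581610.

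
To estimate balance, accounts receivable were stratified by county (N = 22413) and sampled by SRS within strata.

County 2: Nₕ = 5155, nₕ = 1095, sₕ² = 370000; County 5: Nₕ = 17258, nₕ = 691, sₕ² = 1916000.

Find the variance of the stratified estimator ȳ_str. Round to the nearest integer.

1592

Var(ȳ_str) = Σₕ Wₕ²(1 − fₕ)sₕ²/nₕ with Wₕ = Nₕ/N, N = 22413.
County 2: Wₕ = 0.23000045; term = 0.23000045²·(1 − 0.21241513)·370000/1095 = 14.078044.
County 5: Wₕ = 0.76999955; term = 0.76999955²·(1 − 0.04003940)·1916000/691 = 1578.1628.
Sum = 1592.2408.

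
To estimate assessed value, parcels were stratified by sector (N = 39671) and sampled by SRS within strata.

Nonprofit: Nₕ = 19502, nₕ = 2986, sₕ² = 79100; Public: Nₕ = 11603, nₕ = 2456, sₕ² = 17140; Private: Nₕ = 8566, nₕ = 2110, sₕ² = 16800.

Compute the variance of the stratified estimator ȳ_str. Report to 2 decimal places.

Var(ȳ_str) = Σₕ Wₕ²(1 − fₕ)sₕ²/nₕ with Wₕ = Nₕ/N, N = 39671.
Nonprofit: Wₕ = 0.49159336; term = 0.49159336²·(1 − 0.15311250)·79100/2986 = 5.4215618.
Public: Wₕ = 0.29248065; term = 0.29248065²·(1 − 0.21166940)·17140/2456 = 0.47063598.
Private: Wₕ = 0.21592599; term = 0.21592599²·(1 − 0.24632267)·16800/2110 = 0.27978352.
Sum = 6.1719813.

6.17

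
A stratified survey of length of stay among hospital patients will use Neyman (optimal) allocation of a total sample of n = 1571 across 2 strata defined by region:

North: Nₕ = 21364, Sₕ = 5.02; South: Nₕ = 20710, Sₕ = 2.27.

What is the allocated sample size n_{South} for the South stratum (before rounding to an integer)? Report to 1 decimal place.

Neyman allocation: nₕ = n·NₕSₕ / Σⱼ NⱼSⱼ.
Σ NⱼSⱼ = 21364·5.02 + 20710·2.27 = 154258.98.
n_{South} = 1571·20710·2.27 / 154258.98 = 478.8.

478.8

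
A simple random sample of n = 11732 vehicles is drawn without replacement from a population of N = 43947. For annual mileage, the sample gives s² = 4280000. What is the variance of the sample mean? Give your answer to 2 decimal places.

Under SRS without replacement, Var(ȳ) = (1 − f)·s²/n with f = n/N = 11732/43947 = 0.26695793.
Var(ȳ) = (1 − 0.26695793)·4280000/11732 = 0.73304207·364.81418 = 267.42415.

267.42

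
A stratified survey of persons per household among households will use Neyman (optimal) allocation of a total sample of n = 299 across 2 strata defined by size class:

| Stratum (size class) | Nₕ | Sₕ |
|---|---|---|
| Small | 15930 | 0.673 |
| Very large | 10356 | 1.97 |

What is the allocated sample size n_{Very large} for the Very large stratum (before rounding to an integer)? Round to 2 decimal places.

196.00

Neyman allocation: nₕ = n·NₕSₕ / Σⱼ NⱼSⱼ.
Σ NⱼSⱼ = 15930·0.673 + 10356·1.97 = 31122.21.
n_{Very large} = 299·10356·1.97 / 31122.21 = 196.00.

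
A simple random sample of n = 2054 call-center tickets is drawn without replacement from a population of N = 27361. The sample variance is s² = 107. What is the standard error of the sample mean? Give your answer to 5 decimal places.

Under SRS without replacement, Var(ȳ) = (1 − f)·s²/n with f = n/N = 2054/27361 = 0.07507036.
Var(ȳ) = (1 − 0.07507036)·107/2054 = 0.92492964·0.052093476 = 0.0481828.
SE(ȳ) = √(0.0481828) = 0.21951.

0.21951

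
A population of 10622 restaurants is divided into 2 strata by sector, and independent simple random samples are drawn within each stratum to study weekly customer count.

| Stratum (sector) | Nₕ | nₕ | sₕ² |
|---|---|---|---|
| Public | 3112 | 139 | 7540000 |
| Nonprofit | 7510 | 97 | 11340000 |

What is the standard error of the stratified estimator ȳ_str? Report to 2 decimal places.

249.27

Var(ȳ_str) = Σₕ Wₕ²(1 − fₕ)sₕ²/nₕ with Wₕ = Nₕ/N, N = 10622.
Public: Wₕ = 0.29297684; term = 0.29297684²·(1 − 0.04466581)·7540000/139 = 4448.14.
Nonprofit: Wₕ = 0.70702316; term = 0.70702316²·(1 − 0.01291611)·11340000/97 = 57684.969.
Sum = 62133.109.
SE = √(62133.109) = 249.27.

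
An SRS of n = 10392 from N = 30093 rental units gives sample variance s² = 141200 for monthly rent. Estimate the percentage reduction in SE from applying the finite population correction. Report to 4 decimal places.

f = n/N = 10392/30093 = 0.34532948.
SE_no-fpc = √(s²/n) = 3.6861057; SE_fpc = √((1−f)s²/n) = 2.9824912.
Ratio = √(1−f) = 0.80911712. Reduction = 100·(1 − 0.80911712) = 19.0883%.

19.0883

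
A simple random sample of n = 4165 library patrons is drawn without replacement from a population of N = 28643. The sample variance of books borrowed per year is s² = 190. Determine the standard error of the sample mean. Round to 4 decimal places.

Under SRS without replacement, Var(ȳ) = (1 − f)·s²/n with f = n/N = 4165/28643 = 0.14541075.
Var(ȳ) = (1 − 0.14541075)·190/4165 = 0.85458925·0.045618247 = 0.038984864.
SE(ȳ) = √(0.038984864) = 0.1974.

0.1974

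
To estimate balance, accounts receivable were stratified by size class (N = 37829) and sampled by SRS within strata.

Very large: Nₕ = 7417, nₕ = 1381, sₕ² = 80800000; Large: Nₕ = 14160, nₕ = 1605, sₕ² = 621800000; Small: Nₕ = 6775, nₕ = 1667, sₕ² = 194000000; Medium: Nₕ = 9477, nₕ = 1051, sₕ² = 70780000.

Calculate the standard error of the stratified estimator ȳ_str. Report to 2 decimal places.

237.76

Var(ȳ_str) = Σₕ Wₕ²(1 − fₕ)sₕ²/nₕ with Wₕ = Nₕ/N, N = 37829.
Very large: Wₕ = 0.19606651; term = 0.19606651²·(1 − 0.18619388)·80800000/1381 = 1830.3977.
Large: Wₕ = 0.37431600; term = 0.37431600²·(1 − 0.11334746)·621800000/1605 = 48128.899.
Small: Wₕ = 0.17909540; term = 0.17909540²·(1 − 0.24605166)·194000000/1667 = 2814.3402.
Medium: Wₕ = 0.25052209; term = 0.25052209²·(1 − 0.11090007)·70780000/1051 = 3757.9453.
Sum = 56531.582.
SE = √(56531.582) = 237.76.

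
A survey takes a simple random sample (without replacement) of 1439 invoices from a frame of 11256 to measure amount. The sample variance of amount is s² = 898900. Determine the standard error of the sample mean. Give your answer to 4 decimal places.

Under SRS without replacement, Var(ȳ) = (1 − f)·s²/n with f = n/N = 1439/11256 = 0.12784293.
Var(ȳ) = (1 − 0.12784293)·898900/1439 = 0.87215707·624.66991 = 544.81028.
SE(ȳ) = √(544.81028) = 23.3412.

23.3412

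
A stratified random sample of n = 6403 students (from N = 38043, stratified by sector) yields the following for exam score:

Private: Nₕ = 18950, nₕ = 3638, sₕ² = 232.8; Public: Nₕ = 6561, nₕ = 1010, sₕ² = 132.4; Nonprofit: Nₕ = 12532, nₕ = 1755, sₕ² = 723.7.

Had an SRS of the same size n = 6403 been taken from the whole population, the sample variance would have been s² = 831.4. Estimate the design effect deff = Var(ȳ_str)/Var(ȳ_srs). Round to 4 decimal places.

0.5057

Var(ȳ_str) = Σ Wₕ²(1−fₕ)sₕ²/nₕ with Wₕ = Nₕ/38043:
  Private: (18950/38043)²·(1−3638/18950)·232.8/3638 = 0.012829564
  Public: (6561/38043)²·(1−1010/6561)·132.4/1010 = 0.003298818
  Nonprofit: (12532/38043)²·(1−1755/12532)·723.7/1755 = 0.038481342
  → Var(ȳ_str) = 0.054609724.
Var(ȳ_srs) = (1 − 6403/38043)·831.4/6403 = 0.10799117.
deff = 0.054609724 / 0.10799117 = 0.5057.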